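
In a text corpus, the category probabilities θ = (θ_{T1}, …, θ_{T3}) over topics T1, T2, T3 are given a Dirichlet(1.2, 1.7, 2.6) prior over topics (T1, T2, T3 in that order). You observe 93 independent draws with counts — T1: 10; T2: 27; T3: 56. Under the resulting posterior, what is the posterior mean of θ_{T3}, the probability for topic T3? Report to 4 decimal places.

0.5949

The Dirichlet prior is conjugate to the Multinomial likelihood: each posterior αⱼ = prior αⱼ + observed count nⱼ.
Posterior concentration: (11.2, 28.7, 58.6), total = 98.5.
E[θ_{T3}|data] = α_{T3}/Σα = 58.6/98.5 = 0.5949.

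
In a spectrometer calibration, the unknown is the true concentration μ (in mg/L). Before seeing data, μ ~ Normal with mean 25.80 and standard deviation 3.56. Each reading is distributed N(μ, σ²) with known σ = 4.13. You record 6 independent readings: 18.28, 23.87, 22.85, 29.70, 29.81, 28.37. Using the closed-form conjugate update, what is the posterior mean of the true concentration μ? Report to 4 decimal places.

25.5386

For Normal data with known variance σ², a Normal(μ₀, σ₀²) prior on μ is conjugate. Posterior precision = 1/σ₀² + n/σ²; posterior mean is the precision-weighted average of μ₀ and x̄.
Σxᵢ = 18.28 + 23.87 + 22.85 + 29.70 + 29.81 + 28.37 = 152.88, so n·x̄ = 152.88.
σ₀² = 3.56² = 12.6736, σ² = 4.13² = 17.0569; σ² + n·σ₀² = 17.0569 + 6·12.6736 = 93.0985.
Posterior mean = (μ₀/σ₀² + n·x̄/σ²)/(1/σ₀² + n/σ²) = (σ²·μ₀ + σ₀²·n·x̄)/(σ² + n·σ₀²) = (17.0569·25.80 + 12.6736·152.88)/93.0985 = 2377.607988/93.0985 = 25.5386.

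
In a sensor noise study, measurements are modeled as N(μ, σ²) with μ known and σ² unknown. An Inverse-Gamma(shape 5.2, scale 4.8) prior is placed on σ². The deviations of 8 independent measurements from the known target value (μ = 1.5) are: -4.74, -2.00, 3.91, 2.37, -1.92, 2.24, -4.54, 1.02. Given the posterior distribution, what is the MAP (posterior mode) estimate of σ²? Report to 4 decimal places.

4.2808

With known mean μ and an Inverse-Gamma(α, β) prior on σ², the Normal likelihood is conjugate: posterior is Inv-Gamma(α + n/2, β + Σ(xᵢ−μ)²/2).
Σ(xᵢ−μ)² = (-4.74)² + (-2.00)² + (3.91)² + (2.37)² + (-1.92)² + (2.24)² + (-4.54)² + (1.02)² = 77.7286.
Posterior: Inv-Gamma(5.2 + 8/2, 4.8 + 77.7286/2) = Inv-Gamma(9.20, 43.66430).
Mode = β/(α+1) = 43.66430/10.20 = 4.2808.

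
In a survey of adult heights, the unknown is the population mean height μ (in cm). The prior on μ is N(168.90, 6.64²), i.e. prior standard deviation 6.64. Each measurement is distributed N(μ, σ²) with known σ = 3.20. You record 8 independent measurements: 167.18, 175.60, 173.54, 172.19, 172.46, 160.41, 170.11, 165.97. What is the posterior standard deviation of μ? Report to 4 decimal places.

For Normal data with known variance σ², a Normal(μ₀, σ₀²) prior on μ is conjugate. Posterior precision = 1/σ₀² + n/σ²; posterior mean is the precision-weighted average of μ₀ and x̄.
σ₀² = 6.64² = 44.0896, σ² = 3.20² = 10.24; σ² + n·σ₀² = 10.24 + 8·44.0896 = 362.9568.
Posterior precision = 1/σ₀² + n/σ² = 1/44.0896 + 8/10.24 = (σ² + n·σ₀²)/(σ₀²σ²) = 362.9568/(44.0896·10.24); posterior variance σₙ² = σ₀²σ²/(σ² + n·σ₀²) = 44.0896·10.24/362.9568 = 1.243888.
Posterior SD = √σₙ² = √(44.0896·10.24/362.9568) = 1.1153.

1.1153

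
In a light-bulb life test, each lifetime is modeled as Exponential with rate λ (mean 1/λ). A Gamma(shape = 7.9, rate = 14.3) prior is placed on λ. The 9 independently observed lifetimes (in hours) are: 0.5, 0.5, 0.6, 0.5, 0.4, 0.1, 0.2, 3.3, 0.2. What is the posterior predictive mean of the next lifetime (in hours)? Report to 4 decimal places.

With a Gamma(shape α, rate β) prior on the exponential rate λ, the posterior after n observations with total T = Σxᵢ is Gamma(α+n, β+T).
Sum of observations T = 6.3 hours; n = 9.
Posterior: Gamma(7.9+9, 14.3+6.3) = Gamma(16.9, 20.6).
The predictive distribution for the next observation is Lomax; its mean is β/(α−1) = 20.6/15.9 = 1.2956.

1.2956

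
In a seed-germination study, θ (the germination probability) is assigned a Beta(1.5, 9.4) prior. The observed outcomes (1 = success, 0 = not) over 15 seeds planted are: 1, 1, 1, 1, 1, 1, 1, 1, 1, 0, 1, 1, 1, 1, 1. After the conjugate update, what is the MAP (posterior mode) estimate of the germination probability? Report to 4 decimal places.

The Beta prior is conjugate to a Binomial/Bernoulli likelihood; the update adds successes to α and failures to β.
Posterior: Beta(α+k, β+n−k) = Beta(1.5+14, 9.4+1) = Beta(15.5, 10.4).
Mode of Beta(a,b) for a,b>1 is (a−1)/(a+b−2) = 14.5/23.9 = 0.6067.

0.6067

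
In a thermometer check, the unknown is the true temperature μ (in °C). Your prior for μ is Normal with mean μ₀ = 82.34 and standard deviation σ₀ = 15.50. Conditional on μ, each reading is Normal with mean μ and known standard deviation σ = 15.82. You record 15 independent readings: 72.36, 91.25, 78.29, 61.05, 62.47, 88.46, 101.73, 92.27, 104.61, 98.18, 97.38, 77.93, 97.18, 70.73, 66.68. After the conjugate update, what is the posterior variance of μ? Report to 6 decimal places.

15.601348

For Normal data with known variance σ², a Normal(μ₀, σ₀²) prior on μ is conjugate. Posterior precision = 1/σ₀² + n/σ²; posterior mean is the precision-weighted average of μ₀ and x̄.
σ₀² = 15.50² = 240.25, σ² = 15.82² = 250.2724; σ² + n·σ₀² = 250.2724 + 15·240.25 = 3854.0224.
Posterior precision = 1/σ₀² + n/σ² = 1/240.25 + 15/250.2724 = (σ² + n·σ₀²)/(σ₀²σ²) = 3854.0224/(240.25·250.2724); posterior variance σₙ² = σ₀²σ²/(σ² + n·σ₀²) = 240.25·250.2724/3854.0224 = 15.601348.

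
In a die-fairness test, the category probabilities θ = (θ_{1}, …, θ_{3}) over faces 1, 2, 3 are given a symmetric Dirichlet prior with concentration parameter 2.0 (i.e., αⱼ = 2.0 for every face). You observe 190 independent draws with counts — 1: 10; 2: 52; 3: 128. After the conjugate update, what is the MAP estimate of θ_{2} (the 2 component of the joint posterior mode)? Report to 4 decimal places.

The Dirichlet prior is conjugate to the Multinomial likelihood: each posterior αⱼ = prior αⱼ + observed count nⱼ.
Posterior concentration: (12.0, 54.0, 130.0), total = 196.0.
Joint mode component: (α_{2}−1)/(Σα−K) = 53.0/193.0 = 0.2746.

0.2746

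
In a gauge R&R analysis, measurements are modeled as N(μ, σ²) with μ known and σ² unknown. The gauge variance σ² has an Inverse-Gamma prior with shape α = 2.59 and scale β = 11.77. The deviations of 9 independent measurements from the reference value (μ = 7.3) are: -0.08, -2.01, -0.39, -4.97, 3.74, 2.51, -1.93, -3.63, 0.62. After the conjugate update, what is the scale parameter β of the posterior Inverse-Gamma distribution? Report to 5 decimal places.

45.00670

With known mean μ and an Inverse-Gamma(α, β) prior on σ², the Normal likelihood is conjugate: posterior is Inv-Gamma(α + n/2, β + Σ(xᵢ−μ)²/2).
Σ(xᵢ−μ)² = (-0.08)² + (-2.01)² + (-0.39)² + (-4.97)² + (3.74)² + (2.51)² + (-1.93)² + (-3.63)² + (0.62)² = 66.4734.
Posterior: Inv-Gamma(2.59 + 9/2, 11.77 + 66.4734/2) = Inv-Gamma(7.09, 45.00670).
Posterior β = 45.00670.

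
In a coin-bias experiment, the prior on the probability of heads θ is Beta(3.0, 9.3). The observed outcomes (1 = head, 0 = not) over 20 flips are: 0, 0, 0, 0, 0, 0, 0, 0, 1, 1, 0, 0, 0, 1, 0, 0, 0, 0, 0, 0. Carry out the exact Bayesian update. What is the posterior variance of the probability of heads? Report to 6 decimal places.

0.004542

The Beta prior is conjugate to a Binomial/Bernoulli likelihood; the update adds successes to α and failures to β.
Posterior: Beta(α+k, β+n−k) = Beta(3.0+3, 9.3+17) = Beta(6.0, 26.3).
Var = αβ/((α+β)²(α+β+1)) = 6.0·26.3/(32.3²·33.3) = 0.004542.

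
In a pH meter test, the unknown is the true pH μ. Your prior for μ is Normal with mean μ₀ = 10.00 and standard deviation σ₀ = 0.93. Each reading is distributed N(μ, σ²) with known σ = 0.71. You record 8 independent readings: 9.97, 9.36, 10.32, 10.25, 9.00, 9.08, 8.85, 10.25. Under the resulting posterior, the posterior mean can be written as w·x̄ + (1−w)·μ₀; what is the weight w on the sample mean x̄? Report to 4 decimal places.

For Normal data with known variance σ², a Normal(μ₀, σ₀²) prior on μ is conjugate. Posterior precision = 1/σ₀² + n/σ²; posterior mean is the precision-weighted average of μ₀ and x̄.
σ₀² = 0.93² = 0.8649, σ² = 0.71² = 0.5041. Prior precision 1/σ₀² = 1/0.8649; data precision n/σ² = 8/0.5041.
w = (n/σ²)/(1/σ₀² + n/σ²) = n·σ₀²/(σ² + n·σ₀²) = 8·0.8649/(0.5041 + 8·0.8649) = 6.9192/7.4233 = 0.9321.

0.9321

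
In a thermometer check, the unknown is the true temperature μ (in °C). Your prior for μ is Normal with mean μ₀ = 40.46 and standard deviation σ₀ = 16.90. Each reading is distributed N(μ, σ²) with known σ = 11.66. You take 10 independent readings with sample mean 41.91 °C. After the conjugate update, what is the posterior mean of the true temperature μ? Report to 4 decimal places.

For Normal data with known variance σ², a Normal(μ₀, σ₀²) prior on μ is conjugate. Posterior precision = 1/σ₀² + n/σ²; posterior mean is the precision-weighted average of μ₀ and x̄.
n·x̄ = 10·41.91 = 419.1.
σ₀² = 16.90² = 285.61, σ² = 11.66² = 135.9556; σ² + n·σ₀² = 135.9556 + 10·285.61 = 2992.0556.
Posterior mean = (μ₀/σ₀² + n·x̄/σ²)/(1/σ₀² + n/σ²) = (σ²·μ₀ + σ₀²·n·x̄)/(σ² + n·σ₀²) = (135.9556·40.46 + 285.61·419.1)/2992.0556 = 125199.914576/2992.0556 = 41.8441.

41.8441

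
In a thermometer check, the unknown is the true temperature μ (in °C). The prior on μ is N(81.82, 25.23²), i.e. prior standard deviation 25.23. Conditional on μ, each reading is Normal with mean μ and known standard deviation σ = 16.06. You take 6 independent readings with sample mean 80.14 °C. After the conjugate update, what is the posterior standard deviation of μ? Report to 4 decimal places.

6.3457

For Normal data with known variance σ², a Normal(μ₀, σ₀²) prior on μ is conjugate. Posterior precision = 1/σ₀² + n/σ²; posterior mean is the precision-weighted average of μ₀ and x̄.
σ₀² = 25.23² = 636.5529, σ² = 16.06² = 257.9236; σ² + n·σ₀² = 257.9236 + 6·636.5529 = 4077.241.
Posterior precision = 1/σ₀² + n/σ² = 1/636.5529 + 6/257.9236 = (σ² + n·σ₀²)/(σ₀²σ²) = 4077.241/(636.5529·257.9236); posterior variance σₙ² = σ₀²σ²/(σ² + n·σ₀²) = 636.5529·257.9236/4077.241 = 40.267920.
Posterior SD = √σₙ² = √(636.5529·257.9236/4077.241) = 6.3457.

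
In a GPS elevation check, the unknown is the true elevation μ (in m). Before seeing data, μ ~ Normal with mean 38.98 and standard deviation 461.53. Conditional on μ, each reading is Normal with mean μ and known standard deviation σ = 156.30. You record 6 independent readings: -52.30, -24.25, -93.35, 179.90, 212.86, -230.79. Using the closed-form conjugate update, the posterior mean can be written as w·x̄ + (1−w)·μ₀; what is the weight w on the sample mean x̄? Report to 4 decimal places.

0.9812

For Normal data with known variance σ², a Normal(μ₀, σ₀²) prior on μ is conjugate. Posterior precision = 1/σ₀² + n/σ²; posterior mean is the precision-weighted average of μ₀ and x̄.
σ₀² = 461.53² = 213009.9409, σ² = 156.30² = 24429.69. Prior precision 1/σ₀² = 1/213009.9409; data precision n/σ² = 6/24429.69.
w = (n/σ²)/(1/σ₀² + n/σ²) = n·σ₀²/(σ² + n·σ₀²) = 6·213009.9409/(24429.69 + 6·213009.9409) = 1278059.6454/1302489.3354 = 0.9812.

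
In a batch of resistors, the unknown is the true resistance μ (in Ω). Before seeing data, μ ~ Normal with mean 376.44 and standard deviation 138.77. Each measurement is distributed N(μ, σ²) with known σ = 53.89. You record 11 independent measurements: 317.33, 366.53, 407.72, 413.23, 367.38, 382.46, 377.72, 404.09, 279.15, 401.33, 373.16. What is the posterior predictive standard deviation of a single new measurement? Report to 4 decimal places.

For Normal data with known variance σ², a Normal(μ₀, σ₀²) prior on μ is conjugate. Posterior precision = 1/σ₀² + n/σ²; posterior mean is the precision-weighted average of μ₀ and x̄.
σ₀² = 138.77² = 19257.1129, σ² = 53.89² = 2904.1321; σ² + n·σ₀² = 2904.1321 + 11·19257.1129 = 214732.374.
Posterior precision = 1/σ₀² + n/σ² = 1/19257.1129 + 11/2904.1321 = (σ² + n·σ₀²)/(σ₀²σ²) = 214732.374/(19257.1129·2904.1321); posterior variance σₙ² = σ₀²σ²/(σ² + n·σ₀²) = 19257.1129·2904.1321/214732.374 = 260.441398.
Predictive variance for one new observation = σₙ² + σ² = 19257.1129·2904.1321/214732.374 + 2904.1321 = σ²·(σ₀² + 214732.374)/214732.374 = 2904.1321·233989.4869/214732.374 = 3164.573498; SD = √(2904.1321·233989.4869/214732.374) = 56.2545.

56.2545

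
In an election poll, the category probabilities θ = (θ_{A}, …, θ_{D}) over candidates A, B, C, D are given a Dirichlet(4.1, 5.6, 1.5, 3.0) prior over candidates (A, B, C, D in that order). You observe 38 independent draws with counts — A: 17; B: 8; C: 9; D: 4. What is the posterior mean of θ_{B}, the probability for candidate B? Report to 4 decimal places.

0.2605

The Dirichlet prior is conjugate to the Multinomial likelihood: each posterior αⱼ = prior αⱼ + observed count nⱼ.
Posterior concentration: (21.1, 13.6, 10.5, 7.0), total = 52.2.
E[θ_{B}|data] = α_{B}/Σα = 13.6/52.2 = 0.2605.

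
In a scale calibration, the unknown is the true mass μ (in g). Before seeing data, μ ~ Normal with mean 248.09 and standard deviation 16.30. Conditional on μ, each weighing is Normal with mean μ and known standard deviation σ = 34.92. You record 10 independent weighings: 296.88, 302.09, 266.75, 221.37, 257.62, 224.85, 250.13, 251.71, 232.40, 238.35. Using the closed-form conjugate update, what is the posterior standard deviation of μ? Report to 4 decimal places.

For Normal data with known variance σ², a Normal(μ₀, σ₀²) prior on μ is conjugate. Posterior precision = 1/σ₀² + n/σ²; posterior mean is the precision-weighted average of μ₀ and x̄.
σ₀² = 16.30² = 265.69, σ² = 34.92² = 1219.4064; σ² + n·σ₀² = 1219.4064 + 10·265.69 = 3876.3064.
Posterior precision = 1/σ₀² + n/σ² = 1/265.69 + 10/1219.4064 = (σ² + n·σ₀²)/(σ₀²σ²) = 3876.3064/(265.69·1219.4064); posterior variance σₙ² = σ₀²σ²/(σ² + n·σ₀²) = 265.69·1219.4064/3876.3064 = 83.580619.
Posterior SD = √σₙ² = √(265.69·1219.4064/3876.3064) = 9.1422.

9.1422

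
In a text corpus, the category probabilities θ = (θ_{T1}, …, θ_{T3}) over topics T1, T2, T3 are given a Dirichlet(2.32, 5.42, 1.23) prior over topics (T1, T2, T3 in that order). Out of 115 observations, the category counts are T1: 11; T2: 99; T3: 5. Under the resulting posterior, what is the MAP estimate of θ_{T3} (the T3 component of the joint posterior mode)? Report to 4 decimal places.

0.0432

The Dirichlet prior is conjugate to the Multinomial likelihood: each posterior αⱼ = prior αⱼ + observed count nⱼ.
Posterior concentration: (13.32, 104.42, 6.23), total = 123.97.
Joint mode component: (α_{T3}−1)/(Σα−K) = 5.23/120.97 = 0.0432.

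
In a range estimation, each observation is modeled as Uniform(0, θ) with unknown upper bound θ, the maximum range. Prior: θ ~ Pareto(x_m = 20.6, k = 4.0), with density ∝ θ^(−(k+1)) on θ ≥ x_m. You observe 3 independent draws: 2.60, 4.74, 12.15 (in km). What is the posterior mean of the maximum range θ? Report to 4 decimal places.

A Pareto(scale x_m, shape k) prior on the upper bound θ of Uniform(0, θ) is conjugate: posterior is Pareto(max(x_m, max xᵢ), k + n).
Sample maximum = 12.15; prior scale x_m = 20.6 → posterior scale = max = 20.60.
Posterior shape = 4.0 + 3 = 7.0.
E[θ|data] = k·x_m/(k−1) = 7.0·20.60/6.0 = 24.0333.

24.0333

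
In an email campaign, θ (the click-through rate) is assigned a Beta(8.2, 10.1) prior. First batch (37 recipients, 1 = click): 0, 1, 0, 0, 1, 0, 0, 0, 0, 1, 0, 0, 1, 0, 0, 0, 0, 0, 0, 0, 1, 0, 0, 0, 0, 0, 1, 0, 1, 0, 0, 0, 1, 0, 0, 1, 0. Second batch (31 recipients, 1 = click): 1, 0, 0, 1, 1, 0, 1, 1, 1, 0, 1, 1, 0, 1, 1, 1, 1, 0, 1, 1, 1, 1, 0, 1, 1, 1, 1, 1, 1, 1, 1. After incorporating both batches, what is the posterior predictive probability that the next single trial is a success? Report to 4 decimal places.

The Beta prior is conjugate to a Binomial/Bernoulli likelihood; the update adds successes to α and failures to β.
After batch 1: Beta(8.2+9, 10.1+28) = Beta(17.2, 38.1).
After batch 2: Beta(17.2+24, 38.1+7) = Beta(41.2, 45.1).
For a single future Bernoulli trial, P(success | data) = α/(α+β) = 0.4774.

0.4774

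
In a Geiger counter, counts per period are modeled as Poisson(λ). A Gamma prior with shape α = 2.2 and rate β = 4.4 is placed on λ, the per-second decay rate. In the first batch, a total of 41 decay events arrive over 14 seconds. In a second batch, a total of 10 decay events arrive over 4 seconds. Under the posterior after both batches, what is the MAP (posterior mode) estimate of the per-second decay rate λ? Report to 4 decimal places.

With a Gamma(shape α, rate β) prior, the Poisson likelihood is conjugate: the posterior is Gamma(α + ΣXᵢ, β + n).
After batch 1: Gamma(α+S, β+n) = Gamma(2.2+41, 4.4+14) = Gamma(43.2, 18.4).
After batch 2: Gamma(α+S, β+n) = Gamma(43.2+10, 18.4+4) = Gamma(53.2, 22.4).
Mode of Gamma(α,β) for α≥1 is (α−1)/β = 52.2/22.4 = 2.3304.

2.3304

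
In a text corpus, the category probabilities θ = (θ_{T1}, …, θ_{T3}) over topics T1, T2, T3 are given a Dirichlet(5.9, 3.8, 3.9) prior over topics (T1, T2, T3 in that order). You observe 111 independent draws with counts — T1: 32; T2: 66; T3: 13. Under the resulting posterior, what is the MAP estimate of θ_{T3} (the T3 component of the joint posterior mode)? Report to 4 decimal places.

The Dirichlet prior is conjugate to the Multinomial likelihood: each posterior αⱼ = prior αⱼ + observed count nⱼ.
Posterior concentration: (37.9, 69.8, 16.9), total = 124.6.
Joint mode component: (α_{T3}−1)/(Σα−K) = 15.9/121.6 = 0.1308.

0.1308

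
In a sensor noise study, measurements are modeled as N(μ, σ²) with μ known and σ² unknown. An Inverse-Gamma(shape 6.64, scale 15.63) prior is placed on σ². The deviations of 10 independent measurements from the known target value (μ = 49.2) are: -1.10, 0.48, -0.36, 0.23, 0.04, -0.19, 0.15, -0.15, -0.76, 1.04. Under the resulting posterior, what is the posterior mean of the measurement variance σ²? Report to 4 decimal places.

1.6271

With known mean μ and an Inverse-Gamma(α, β) prior on σ², the Normal likelihood is conjugate: posterior is Inv-Gamma(α + n/2, β + Σ(xᵢ−μ)²/2).
Σ(xᵢ−μ)² = (-1.10)² + (0.48)² + (-0.36)² + (0.23)² + (0.04)² + (-0.19)² + (0.15)² + (-0.15)² + (-0.76)² + (1.04)² = 3.3648.
Posterior: Inv-Gamma(6.64 + 10/2, 15.63 + 3.3648/2) = Inv-Gamma(11.64, 17.31240).
E[σ²|data] = β/(α−1) = 17.31240/10.64 = 1.6271.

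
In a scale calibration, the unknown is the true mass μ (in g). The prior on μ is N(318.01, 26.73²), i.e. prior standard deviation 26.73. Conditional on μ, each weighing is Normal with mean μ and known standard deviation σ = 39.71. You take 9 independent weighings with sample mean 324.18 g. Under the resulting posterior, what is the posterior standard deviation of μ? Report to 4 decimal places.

11.8619

For Normal data with known variance σ², a Normal(μ₀, σ₀²) prior on μ is conjugate. Posterior precision = 1/σ₀² + n/σ²; posterior mean is the precision-weighted average of μ₀ and x̄.
σ₀² = 26.73² = 714.4929, σ² = 39.71² = 1576.8841; σ² + n·σ₀² = 1576.8841 + 9·714.4929 = 8007.3202.
Posterior precision = 1/σ₀² + n/σ² = 1/714.4929 + 9/1576.8841 = (σ² + n·σ₀²)/(σ₀²σ²) = 8007.3202/(714.4929·1576.8841); posterior variance σₙ² = σ₀²σ²/(σ² + n·σ₀²) = 714.4929·1576.8841/8007.3202 = 140.705313.
Posterior SD = √σₙ² = √(714.4929·1576.8841/8007.3202) = 11.8619.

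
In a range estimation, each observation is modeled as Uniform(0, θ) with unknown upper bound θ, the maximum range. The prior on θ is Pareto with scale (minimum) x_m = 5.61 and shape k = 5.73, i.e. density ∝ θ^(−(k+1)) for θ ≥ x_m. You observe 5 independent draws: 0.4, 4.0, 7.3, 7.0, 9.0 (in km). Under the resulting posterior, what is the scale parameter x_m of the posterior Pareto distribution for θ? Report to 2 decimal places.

9.00

A Pareto(scale x_m, shape k) prior on the upper bound θ of Uniform(0, θ) is conjugate: posterior is Pareto(max(x_m, max xᵢ), k + n).
Sample maximum = 9.0; prior scale x_m = 5.61 → posterior scale = max = 9.00.
Posterior shape = 5.73 + 5 = 10.73.
Posterior scale x_m = 9.00.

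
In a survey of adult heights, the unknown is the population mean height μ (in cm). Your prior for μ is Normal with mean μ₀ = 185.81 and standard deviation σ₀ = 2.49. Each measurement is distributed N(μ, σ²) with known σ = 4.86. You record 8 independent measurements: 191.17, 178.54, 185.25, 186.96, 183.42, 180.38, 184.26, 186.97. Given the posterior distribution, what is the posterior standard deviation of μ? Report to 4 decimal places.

1.4142

For Normal data with known variance σ², a Normal(μ₀, σ₀²) prior on μ is conjugate. Posterior precision = 1/σ₀² + n/σ²; posterior mean is the precision-weighted average of μ₀ and x̄.
σ₀² = 2.49² = 6.2001, σ² = 4.86² = 23.6196; σ² + n·σ₀² = 23.6196 + 8·6.2001 = 73.2204.
Posterior precision = 1/σ₀² + n/σ² = 1/6.2001 + 8/23.6196 = (σ² + n·σ₀²)/(σ₀²σ²) = 73.2204/(6.2001·23.6196); posterior variance σₙ² = σ₀²σ²/(σ² + n·σ₀²) = 6.2001·23.6196/73.2204 = 2.000042.
Posterior SD = √σₙ² = √(6.2001·23.6196/73.2204) = 1.4142.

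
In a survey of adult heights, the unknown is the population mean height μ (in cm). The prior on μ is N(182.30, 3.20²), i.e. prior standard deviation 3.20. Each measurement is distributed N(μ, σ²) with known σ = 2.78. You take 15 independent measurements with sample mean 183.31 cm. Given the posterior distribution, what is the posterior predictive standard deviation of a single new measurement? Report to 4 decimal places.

2.8669

For Normal data with known variance σ², a Normal(μ₀, σ₀²) prior on μ is conjugate. Posterior precision = 1/σ₀² + n/σ²; posterior mean is the precision-weighted average of μ₀ and x̄.
σ₀² = 3.20² = 10.24, σ² = 2.78² = 7.7284; σ² + n·σ₀² = 7.7284 + 15·10.24 = 161.3284.
Posterior precision = 1/σ₀² + n/σ² = 1/10.24 + 15/7.7284 = (σ² + n·σ₀²)/(σ₀²σ²) = 161.3284/(10.24·7.7284); posterior variance σₙ² = σ₀²σ²/(σ² + n·σ₀²) = 10.24·7.7284/161.3284 = 0.490545.
Predictive variance for one new observation = σₙ² + σ² = 10.24·7.7284/161.3284 + 7.7284 = σ²·(σ₀² + 161.3284)/161.3284 = 7.7284·171.5684/161.3284 = 8.218945; SD = √(7.7284·171.5684/161.3284) = 2.8669.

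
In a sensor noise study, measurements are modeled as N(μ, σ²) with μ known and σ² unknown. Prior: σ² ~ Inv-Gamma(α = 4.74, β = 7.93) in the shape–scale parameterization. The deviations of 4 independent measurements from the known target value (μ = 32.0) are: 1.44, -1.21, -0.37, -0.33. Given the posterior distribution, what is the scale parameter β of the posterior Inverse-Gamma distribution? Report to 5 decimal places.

With known mean μ and an Inverse-Gamma(α, β) prior on σ², the Normal likelihood is conjugate: posterior is Inv-Gamma(α + n/2, β + Σ(xᵢ−μ)²/2).
Σ(xᵢ−μ)² = (1.44)² + (-1.21)² + (-0.37)² + (-0.33)² = 3.7835.
Posterior: Inv-Gamma(4.74 + 4/2, 7.93 + 3.7835/2) = Inv-Gamma(6.74, 9.82175).
Posterior β = 9.82175.

9.82175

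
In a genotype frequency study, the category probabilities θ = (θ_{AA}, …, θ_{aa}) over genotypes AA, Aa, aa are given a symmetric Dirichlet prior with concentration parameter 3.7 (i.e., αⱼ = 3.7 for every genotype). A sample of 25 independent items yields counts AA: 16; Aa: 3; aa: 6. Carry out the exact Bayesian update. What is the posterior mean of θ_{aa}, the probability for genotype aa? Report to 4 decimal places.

0.2687

The Dirichlet prior is conjugate to the Multinomial likelihood: each posterior αⱼ = prior αⱼ + observed count nⱼ.
Posterior concentration: (19.7, 6.7, 9.7), total = 36.1.
E[θ_{aa}|data] = α_{aa}/Σα = 9.7/36.1 = 0.2687.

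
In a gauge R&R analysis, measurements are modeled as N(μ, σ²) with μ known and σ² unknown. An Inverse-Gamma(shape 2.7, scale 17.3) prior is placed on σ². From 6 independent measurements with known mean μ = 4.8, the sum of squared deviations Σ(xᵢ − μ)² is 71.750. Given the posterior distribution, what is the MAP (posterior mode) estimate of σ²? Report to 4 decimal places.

7.9366

With known mean μ and an Inverse-Gamma(α, β) prior on σ², the Normal likelihood is conjugate: posterior is Inv-Gamma(α + n/2, β + Σ(xᵢ−μ)²/2).
Posterior: Inv-Gamma(2.7 + 6/2, 17.3 + 71.750/2) = Inv-Gamma(5.70, 53.1750).
Mode = β/(α+1) = 53.1750/6.70 = 7.9366.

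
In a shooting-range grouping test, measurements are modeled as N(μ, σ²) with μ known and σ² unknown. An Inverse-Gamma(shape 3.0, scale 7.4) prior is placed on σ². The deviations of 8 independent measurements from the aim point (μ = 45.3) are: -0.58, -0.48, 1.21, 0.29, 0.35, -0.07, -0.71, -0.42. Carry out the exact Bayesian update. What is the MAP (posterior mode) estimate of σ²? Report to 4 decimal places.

With known mean μ and an Inverse-Gamma(α, β) prior on σ², the Normal likelihood is conjugate: posterior is Inv-Gamma(α + n/2, β + Σ(xᵢ−μ)²/2).
Σ(xᵢ−μ)² = (-0.58)² + (-0.48)² + (1.21)² + (0.29)² + (0.35)² + (-0.07)² + (-0.71)² + (-0.42)² = 2.9229.
Posterior: Inv-Gamma(3.0 + 8/2, 7.4 + 2.9229/2) = Inv-Gamma(7.00, 8.86145).
Mode = β/(α+1) = 8.86145/8.00 = 1.1077.

1.1077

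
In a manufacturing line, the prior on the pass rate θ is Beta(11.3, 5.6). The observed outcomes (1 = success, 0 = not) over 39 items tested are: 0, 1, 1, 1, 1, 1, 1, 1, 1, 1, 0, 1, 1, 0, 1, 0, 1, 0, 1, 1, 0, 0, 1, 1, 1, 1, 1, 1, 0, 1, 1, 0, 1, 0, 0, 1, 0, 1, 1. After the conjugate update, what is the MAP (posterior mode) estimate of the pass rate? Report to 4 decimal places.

The Beta prior is conjugate to a Binomial/Bernoulli likelihood; the update adds successes to α and failures to β.
Posterior: Beta(α+k, β+n−k) = Beta(11.3+27, 5.6+12) = Beta(38.3, 17.6).
Mode of Beta(a,b) for a,b>1 is (a−1)/(a+b−2) = 37.3/53.9 = 0.6920.

0.6920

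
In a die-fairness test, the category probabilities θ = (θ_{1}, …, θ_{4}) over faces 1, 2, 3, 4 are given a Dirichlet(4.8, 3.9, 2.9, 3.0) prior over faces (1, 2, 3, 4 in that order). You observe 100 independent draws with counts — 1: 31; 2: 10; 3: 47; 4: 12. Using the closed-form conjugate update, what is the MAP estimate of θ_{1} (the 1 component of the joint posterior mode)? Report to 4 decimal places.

The Dirichlet prior is conjugate to the Multinomial likelihood: each posterior αⱼ = prior αⱼ + observed count nⱼ.
Posterior concentration: (35.8, 13.9, 49.9, 15.0), total = 114.6.
Joint mode component: (α_{1}−1)/(Σα−K) = 34.8/110.6 = 0.3146.

0.3146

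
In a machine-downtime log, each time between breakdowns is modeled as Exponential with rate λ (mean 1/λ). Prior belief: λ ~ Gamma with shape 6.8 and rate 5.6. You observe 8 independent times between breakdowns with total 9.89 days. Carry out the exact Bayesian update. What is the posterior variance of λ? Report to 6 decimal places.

0.061682

With a Gamma(shape α, rate β) prior on the exponential rate λ, the posterior after n observations with total T = Σxᵢ is Gamma(α+n, β+T).
Posterior: Gamma(6.8+8, 5.6+9.89) = Gamma(14.8, 15.49).
Var = α/β² = 0.061682.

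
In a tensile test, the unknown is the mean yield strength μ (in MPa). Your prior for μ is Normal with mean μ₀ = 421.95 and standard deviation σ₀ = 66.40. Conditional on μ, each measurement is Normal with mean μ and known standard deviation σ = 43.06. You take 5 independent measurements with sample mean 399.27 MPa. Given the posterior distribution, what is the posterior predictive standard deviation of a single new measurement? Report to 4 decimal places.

For Normal data with known variance σ², a Normal(μ₀, σ₀²) prior on μ is conjugate. Posterior precision = 1/σ₀² + n/σ²; posterior mean is the precision-weighted average of μ₀ and x̄.
σ₀² = 66.40² = 4408.96, σ² = 43.06² = 1854.1636; σ² + n·σ₀² = 1854.1636 + 5·4408.96 = 23898.9636.
Posterior precision = 1/σ₀² + n/σ² = 1/4408.96 + 5/1854.1636 = (σ² + n·σ₀²)/(σ₀²σ²) = 23898.9636/(4408.96·1854.1636); posterior variance σₙ² = σ₀²σ²/(σ² + n·σ₀²) = 4408.96·1854.1636/23898.9636 = 342.062245.
Predictive variance for one new observation = σₙ² + σ² = 4408.96·1854.1636/23898.9636 + 1854.1636 = σ²·(σ₀² + 23898.9636)/23898.9636 = 1854.1636·28307.9236/23898.9636 = 2196.225845; SD = √(1854.1636·28307.9236/23898.9636) = 46.8639.

46.8639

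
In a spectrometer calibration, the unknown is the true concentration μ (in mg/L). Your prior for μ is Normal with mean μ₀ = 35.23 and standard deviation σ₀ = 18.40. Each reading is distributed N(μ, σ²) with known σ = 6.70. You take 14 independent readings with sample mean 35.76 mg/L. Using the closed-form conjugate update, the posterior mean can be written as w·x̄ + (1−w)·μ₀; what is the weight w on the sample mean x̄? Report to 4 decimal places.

For Normal data with known variance σ², a Normal(μ₀, σ₀²) prior on μ is conjugate. Posterior precision = 1/σ₀² + n/σ²; posterior mean is the precision-weighted average of μ₀ and x̄.
σ₀² = 18.40² = 338.56, σ² = 6.70² = 44.89. Prior precision 1/σ₀² = 1/338.56; data precision n/σ² = 14/44.89.
w = (n/σ²)/(1/σ₀² + n/σ²) = n·σ₀²/(σ² + n·σ₀²) = 14·338.56/(44.89 + 14·338.56) = 4739.84/4784.73 = 0.9906.

0.9906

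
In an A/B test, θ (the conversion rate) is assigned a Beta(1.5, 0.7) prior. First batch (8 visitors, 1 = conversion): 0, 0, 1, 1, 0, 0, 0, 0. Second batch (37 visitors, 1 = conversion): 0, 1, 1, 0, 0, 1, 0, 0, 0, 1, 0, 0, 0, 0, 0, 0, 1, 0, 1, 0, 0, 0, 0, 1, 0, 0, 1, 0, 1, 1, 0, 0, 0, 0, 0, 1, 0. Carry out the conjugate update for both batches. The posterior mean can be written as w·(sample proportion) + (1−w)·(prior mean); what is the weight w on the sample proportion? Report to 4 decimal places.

0.9534

The Beta prior is conjugate to a Binomial/Bernoulli likelihood; the update adds successes to α and failures to β.
Total number of visitors: n = 8 + 37 = 45.
Posterior mean = (α₀+k)/(α₀+β₀+n) = [n/(α₀+β₀+n)]·(k/n) + [(α₀+β₀)/(α₀+β₀+n)]·α₀/(α₀+β₀), so only n and the prior enter the weight.
The weight on the data is w = n/(α₀+β₀+n) = 45/(1.5+0.7+45) = 45/47.2 = 0.9534.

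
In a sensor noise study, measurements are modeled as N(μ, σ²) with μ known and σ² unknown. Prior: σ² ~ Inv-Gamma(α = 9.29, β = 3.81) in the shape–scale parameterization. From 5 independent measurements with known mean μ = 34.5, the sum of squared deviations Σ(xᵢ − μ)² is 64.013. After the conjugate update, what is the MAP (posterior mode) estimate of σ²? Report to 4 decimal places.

2.8004

With known mean μ and an Inverse-Gamma(α, β) prior on σ², the Normal likelihood is conjugate: posterior is Inv-Gamma(α + n/2, β + Σ(xᵢ−μ)²/2).
Posterior: Inv-Gamma(9.29 + 5/2, 3.81 + 64.013/2) = Inv-Gamma(11.79, 35.8165).
Mode = β/(α+1) = 35.8165/12.79 = 2.8004.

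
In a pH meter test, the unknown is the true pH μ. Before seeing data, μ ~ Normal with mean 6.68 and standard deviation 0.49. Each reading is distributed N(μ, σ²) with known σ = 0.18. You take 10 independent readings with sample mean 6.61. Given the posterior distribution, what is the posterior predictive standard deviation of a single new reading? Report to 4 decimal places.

0.1887

For Normal data with known variance σ², a Normal(μ₀, σ₀²) prior on μ is conjugate. Posterior precision = 1/σ₀² + n/σ²; posterior mean is the precision-weighted average of μ₀ and x̄.
σ₀² = 0.49² = 0.2401, σ² = 0.18² = 0.0324; σ² + n·σ₀² = 0.0324 + 10·0.2401 = 2.4334.
Posterior precision = 1/σ₀² + n/σ² = 1/0.2401 + 10/0.0324 = (σ² + n·σ₀²)/(σ₀²σ²) = 2.4334/(0.2401·0.0324); posterior variance σₙ² = σ₀²σ²/(σ² + n·σ₀²) = 0.2401·0.0324/2.4334 = 0.003197.
Predictive variance for one new observation = σₙ² + σ² = 0.2401·0.0324/2.4334 + 0.0324 = σ²·(σ₀² + 2.4334)/2.4334 = 0.0324·2.6735/2.4334 = 0.035597; SD = √(0.0324·2.6735/2.4334) = 0.1887.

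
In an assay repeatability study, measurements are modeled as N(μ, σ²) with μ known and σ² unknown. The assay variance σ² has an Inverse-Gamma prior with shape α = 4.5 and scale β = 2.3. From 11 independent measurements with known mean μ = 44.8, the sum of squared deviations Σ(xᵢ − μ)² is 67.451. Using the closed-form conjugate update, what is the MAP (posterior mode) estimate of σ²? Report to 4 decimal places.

With known mean μ and an Inverse-Gamma(α, β) prior on σ², the Normal likelihood is conjugate: posterior is Inv-Gamma(α + n/2, β + Σ(xᵢ−μ)²/2).
Posterior: Inv-Gamma(4.5 + 11/2, 2.3 + 67.451/2) = Inv-Gamma(10.00, 36.0255).
Mode = β/(α+1) = 36.0255/11.00 = 3.2750.

3.2750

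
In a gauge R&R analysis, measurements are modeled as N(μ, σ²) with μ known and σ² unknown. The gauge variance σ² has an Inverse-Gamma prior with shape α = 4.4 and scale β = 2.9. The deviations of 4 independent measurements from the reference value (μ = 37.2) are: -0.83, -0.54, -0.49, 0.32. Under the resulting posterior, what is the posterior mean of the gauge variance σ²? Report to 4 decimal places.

With known mean μ and an Inverse-Gamma(α, β) prior on σ², the Normal likelihood is conjugate: posterior is Inv-Gamma(α + n/2, β + Σ(xᵢ−μ)²/2).
Σ(xᵢ−μ)² = (-0.83)² + (-0.54)² + (-0.49)² + (0.32)² = 1.3230.
Posterior: Inv-Gamma(4.4 + 4/2, 2.9 + 1.3230/2) = Inv-Gamma(6.40, 3.56150).
E[σ²|data] = β/(α−1) = 3.56150/5.40 = 0.6595.

0.6595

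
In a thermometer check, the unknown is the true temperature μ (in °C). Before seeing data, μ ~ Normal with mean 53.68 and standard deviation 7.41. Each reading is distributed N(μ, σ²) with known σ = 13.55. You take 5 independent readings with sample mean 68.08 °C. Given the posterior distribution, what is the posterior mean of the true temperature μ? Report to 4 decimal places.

For Normal data with known variance σ², a Normal(μ₀, σ₀²) prior on μ is conjugate. Posterior precision = 1/σ₀² + n/σ²; posterior mean is the precision-weighted average of μ₀ and x̄.
n·x̄ = 5·68.08 = 340.4.
σ₀² = 7.41² = 54.9081, σ² = 13.55² = 183.6025; σ² + n·σ₀² = 183.6025 + 5·54.9081 = 458.143.
Posterior mean = (μ₀/σ₀² + n·x̄/σ²)/(1/σ₀² + n/σ²) = (σ²·μ₀ + σ₀²·n·x̄)/(σ² + n·σ₀²) = (183.6025·53.68 + 54.9081·340.4)/458.143 = 28546.49944/458.143 = 62.3091.

62.3091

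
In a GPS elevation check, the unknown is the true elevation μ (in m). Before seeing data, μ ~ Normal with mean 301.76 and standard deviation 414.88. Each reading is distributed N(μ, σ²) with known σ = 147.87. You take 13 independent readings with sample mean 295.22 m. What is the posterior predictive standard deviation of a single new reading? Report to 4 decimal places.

For Normal data with known variance σ², a Normal(μ₀, σ₀²) prior on μ is conjugate. Posterior precision = 1/σ₀² + n/σ²; posterior mean is the precision-weighted average of μ₀ and x̄.
σ₀² = 414.88² = 172125.4144, σ² = 147.87² = 21865.5369; σ² + n·σ₀² = 21865.5369 + 13·172125.4144 = 2259495.9241.
Posterior precision = 1/σ₀² + n/σ² = 1/172125.4144 + 13/21865.5369 = (σ² + n·σ₀²)/(σ₀²σ²) = 2259495.9241/(172125.4144·21865.5369); posterior variance σₙ² = σ₀²σ²/(σ² + n·σ₀²) = 172125.4144·21865.5369/2259495.9241 = 1665.687714.
Predictive variance for one new observation = σₙ² + σ² = 172125.4144·21865.5369/2259495.9241 + 21865.5369 = σ²·(σ₀² + 2259495.9241)/2259495.9241 = 21865.5369·2431621.3385/2259495.9241 = 23531.224614; SD = √(21865.5369·2431621.3385/2259495.9241) = 153.3989.

153.3989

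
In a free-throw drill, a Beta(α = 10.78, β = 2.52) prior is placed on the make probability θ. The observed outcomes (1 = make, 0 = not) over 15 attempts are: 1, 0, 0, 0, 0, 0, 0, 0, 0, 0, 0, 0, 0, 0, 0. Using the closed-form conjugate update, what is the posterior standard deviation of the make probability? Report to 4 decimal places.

The Beta prior is conjugate to a Binomial/Bernoulli likelihood; the update adds successes to α and failures to β.
Posterior: Beta(α+k, β+n−k) = Beta(10.78+1, 2.52+14) = Beta(11.78, 16.52).
Var = αβ/((α+β)²(α+β+1)) = 11.78·16.52/(28.30²·29.30) = 0.00829306; SD = √0.00829306 = 0.0911.

0.0911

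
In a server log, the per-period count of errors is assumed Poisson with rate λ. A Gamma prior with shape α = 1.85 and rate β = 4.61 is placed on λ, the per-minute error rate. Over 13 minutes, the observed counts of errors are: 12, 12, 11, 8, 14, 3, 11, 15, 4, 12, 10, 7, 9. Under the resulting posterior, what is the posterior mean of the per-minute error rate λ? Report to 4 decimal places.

7.3737

With a Gamma(shape α, rate β) prior, the Poisson likelihood is conjugate: the posterior is Gamma(α + ΣXᵢ, β + n).
Sum of counts S = 128 over n = 13 minutes.
Posterior: Gamma(α+S, β+n) = Gamma(1.85+128, 4.61+13) = Gamma(129.85, 17.61).
Posterior mean = α/β = 129.85/17.61 = 7.3737.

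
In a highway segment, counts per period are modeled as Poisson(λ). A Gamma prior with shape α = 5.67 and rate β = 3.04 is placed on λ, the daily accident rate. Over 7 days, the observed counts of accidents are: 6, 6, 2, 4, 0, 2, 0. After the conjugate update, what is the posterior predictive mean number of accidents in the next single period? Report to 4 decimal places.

2.5568

With a Gamma(shape α, rate β) prior, the Poisson likelihood is conjugate: the posterior is Gamma(α + ΣXᵢ, β + n).
Sum of counts S = 20 over n = 7 days.
Posterior: Gamma(α+S, β+n) = Gamma(5.67+20, 3.04+7) = Gamma(25.67, 10.04).
The predictive distribution for one future period is NegBinom with mean α/β = 2.5568.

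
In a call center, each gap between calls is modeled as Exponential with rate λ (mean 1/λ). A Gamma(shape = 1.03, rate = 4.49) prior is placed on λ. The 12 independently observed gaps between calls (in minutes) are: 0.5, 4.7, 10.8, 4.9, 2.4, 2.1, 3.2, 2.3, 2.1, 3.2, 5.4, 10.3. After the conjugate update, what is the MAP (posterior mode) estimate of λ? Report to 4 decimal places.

0.2133

With a Gamma(shape α, rate β) prior on the exponential rate λ, the posterior after n observations with total T = Σxᵢ is Gamma(α+n, β+T).
Sum of observations T = 51.9 minutes; n = 12.
Posterior: Gamma(1.03+12, 4.49+51.9) = Gamma(13.03, 56.39).
Mode = (α−1)/β = 0.2133.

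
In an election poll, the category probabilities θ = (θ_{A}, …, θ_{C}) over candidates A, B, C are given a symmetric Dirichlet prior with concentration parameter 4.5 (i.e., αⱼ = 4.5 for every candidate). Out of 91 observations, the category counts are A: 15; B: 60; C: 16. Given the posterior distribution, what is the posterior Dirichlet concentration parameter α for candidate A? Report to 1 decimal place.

19.5

The Dirichlet prior is conjugate to the Multinomial likelihood: each posterior αⱼ = prior αⱼ + observed count nⱼ.
Posterior concentration: (19.5, 64.5, 20.5), total = 104.5.
α_{A} = 4.5 + 15 = 19.5.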